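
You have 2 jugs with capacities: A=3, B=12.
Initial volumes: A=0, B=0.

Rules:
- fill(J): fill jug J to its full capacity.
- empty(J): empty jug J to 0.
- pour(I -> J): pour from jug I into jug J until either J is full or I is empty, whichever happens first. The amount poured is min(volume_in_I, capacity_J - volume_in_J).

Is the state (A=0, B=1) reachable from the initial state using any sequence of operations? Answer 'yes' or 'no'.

BFS explored all 10 reachable states.
Reachable set includes: (0,0), (0,3), (0,6), (0,9), (0,12), (3,0), (3,3), (3,6), (3,9), (3,12)
Target (A=0, B=1) not in reachable set → no.

Answer: no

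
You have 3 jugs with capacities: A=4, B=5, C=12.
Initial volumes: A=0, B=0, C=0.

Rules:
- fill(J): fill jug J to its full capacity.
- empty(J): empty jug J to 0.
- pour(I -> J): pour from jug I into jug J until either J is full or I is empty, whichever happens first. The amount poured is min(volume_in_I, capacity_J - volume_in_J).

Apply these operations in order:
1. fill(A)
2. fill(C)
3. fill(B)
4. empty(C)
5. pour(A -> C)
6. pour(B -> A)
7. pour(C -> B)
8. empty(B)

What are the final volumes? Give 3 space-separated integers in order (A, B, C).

Step 1: fill(A) -> (A=4 B=0 C=0)
Step 2: fill(C) -> (A=4 B=0 C=12)
Step 3: fill(B) -> (A=4 B=5 C=12)
Step 4: empty(C) -> (A=4 B=5 C=0)
Step 5: pour(A -> C) -> (A=0 B=5 C=4)
Step 6: pour(B -> A) -> (A=4 B=1 C=4)
Step 7: pour(C -> B) -> (A=4 B=5 C=0)
Step 8: empty(B) -> (A=4 B=0 C=0)

Answer: 4 0 0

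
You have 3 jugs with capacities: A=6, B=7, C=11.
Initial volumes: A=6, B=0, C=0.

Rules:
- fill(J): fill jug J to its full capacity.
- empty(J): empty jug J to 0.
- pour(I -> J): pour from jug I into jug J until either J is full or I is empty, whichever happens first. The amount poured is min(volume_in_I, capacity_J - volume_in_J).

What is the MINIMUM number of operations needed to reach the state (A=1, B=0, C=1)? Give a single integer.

Answer: 6

Derivation:
BFS from (A=6, B=0, C=0). One shortest path:
  1. fill(B) -> (A=6 B=7 C=0)
  2. pour(A -> C) -> (A=0 B=7 C=6)
  3. pour(B -> A) -> (A=6 B=1 C=6)
  4. pour(A -> C) -> (A=1 B=1 C=11)
  5. empty(C) -> (A=1 B=1 C=0)
  6. pour(B -> C) -> (A=1 B=0 C=1)
Reached target in 6 moves.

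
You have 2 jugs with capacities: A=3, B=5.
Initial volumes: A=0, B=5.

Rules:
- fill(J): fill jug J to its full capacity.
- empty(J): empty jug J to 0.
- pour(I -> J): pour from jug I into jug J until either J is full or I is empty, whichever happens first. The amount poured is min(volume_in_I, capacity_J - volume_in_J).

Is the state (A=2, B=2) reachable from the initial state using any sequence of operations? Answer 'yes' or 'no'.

BFS explored all 16 reachable states.
Reachable set includes: (0,0), (0,1), (0,2), (0,3), (0,4), (0,5), (1,0), (1,5), (2,0), (2,5), (3,0), (3,1) ...
Target (A=2, B=2) not in reachable set → no.

Answer: no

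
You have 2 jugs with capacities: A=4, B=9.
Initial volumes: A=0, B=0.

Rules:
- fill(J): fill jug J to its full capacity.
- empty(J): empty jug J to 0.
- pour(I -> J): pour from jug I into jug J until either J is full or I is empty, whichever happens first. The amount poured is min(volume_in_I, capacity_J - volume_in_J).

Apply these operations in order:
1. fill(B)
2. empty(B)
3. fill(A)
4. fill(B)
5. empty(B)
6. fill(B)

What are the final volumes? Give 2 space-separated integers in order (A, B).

Answer: 4 9

Derivation:
Step 1: fill(B) -> (A=0 B=9)
Step 2: empty(B) -> (A=0 B=0)
Step 3: fill(A) -> (A=4 B=0)
Step 4: fill(B) -> (A=4 B=9)
Step 5: empty(B) -> (A=4 B=0)
Step 6: fill(B) -> (A=4 B=9)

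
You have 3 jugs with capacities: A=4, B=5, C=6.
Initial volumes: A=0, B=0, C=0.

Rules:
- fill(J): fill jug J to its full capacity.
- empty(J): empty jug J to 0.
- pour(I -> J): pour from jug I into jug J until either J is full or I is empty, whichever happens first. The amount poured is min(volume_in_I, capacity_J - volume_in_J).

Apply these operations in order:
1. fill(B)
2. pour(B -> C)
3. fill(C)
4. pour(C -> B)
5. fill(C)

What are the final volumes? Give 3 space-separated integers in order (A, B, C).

Answer: 0 5 6

Derivation:
Step 1: fill(B) -> (A=0 B=5 C=0)
Step 2: pour(B -> C) -> (A=0 B=0 C=5)
Step 3: fill(C) -> (A=0 B=0 C=6)
Step 4: pour(C -> B) -> (A=0 B=5 C=1)
Step 5: fill(C) -> (A=0 B=5 C=6)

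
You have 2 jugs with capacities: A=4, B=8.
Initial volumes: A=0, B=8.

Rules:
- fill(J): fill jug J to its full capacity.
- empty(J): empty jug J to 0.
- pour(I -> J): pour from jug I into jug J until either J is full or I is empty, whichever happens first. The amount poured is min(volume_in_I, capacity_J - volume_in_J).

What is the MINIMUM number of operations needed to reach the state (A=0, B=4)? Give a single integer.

BFS from (A=0, B=8). One shortest path:
  1. pour(B -> A) -> (A=4 B=4)
  2. empty(A) -> (A=0 B=4)
Reached target in 2 moves.

Answer: 2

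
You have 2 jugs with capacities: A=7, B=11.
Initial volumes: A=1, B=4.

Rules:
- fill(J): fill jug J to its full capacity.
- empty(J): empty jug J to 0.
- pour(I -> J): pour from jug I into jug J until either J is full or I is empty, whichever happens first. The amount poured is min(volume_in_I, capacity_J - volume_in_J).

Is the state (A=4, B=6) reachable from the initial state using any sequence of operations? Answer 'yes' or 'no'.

Answer: no

Derivation:
BFS explored all 37 reachable states.
Reachable set includes: (0,0), (0,1), (0,2), (0,3), (0,4), (0,5), (0,6), (0,7), (0,8), (0,9), (0,10), (0,11) ...
Target (A=4, B=6) not in reachable set → no.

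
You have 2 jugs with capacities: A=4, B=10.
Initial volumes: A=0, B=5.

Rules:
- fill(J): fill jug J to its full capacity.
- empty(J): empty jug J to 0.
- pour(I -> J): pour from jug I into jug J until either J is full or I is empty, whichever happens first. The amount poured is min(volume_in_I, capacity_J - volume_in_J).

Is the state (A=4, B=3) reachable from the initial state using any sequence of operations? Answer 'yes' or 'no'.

BFS from (A=0, B=5):
  1. fill(A) -> (A=4 B=5)
  2. pour(A -> B) -> (A=0 B=9)
  3. fill(A) -> (A=4 B=9)
  4. pour(A -> B) -> (A=3 B=10)
  5. empty(B) -> (A=3 B=0)
  6. pour(A -> B) -> (A=0 B=3)
  7. fill(A) -> (A=4 B=3)
Target reached → yes.

Answer: yes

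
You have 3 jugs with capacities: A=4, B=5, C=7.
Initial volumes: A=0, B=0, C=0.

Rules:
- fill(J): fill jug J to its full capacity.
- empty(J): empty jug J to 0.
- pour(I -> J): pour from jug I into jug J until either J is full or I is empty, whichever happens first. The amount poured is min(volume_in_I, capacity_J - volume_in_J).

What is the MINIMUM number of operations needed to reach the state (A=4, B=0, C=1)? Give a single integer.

Answer: 3

Derivation:
BFS from (A=0, B=0, C=0). One shortest path:
  1. fill(B) -> (A=0 B=5 C=0)
  2. pour(B -> A) -> (A=4 B=1 C=0)
  3. pour(B -> C) -> (A=4 B=0 C=1)
Reached target in 3 moves.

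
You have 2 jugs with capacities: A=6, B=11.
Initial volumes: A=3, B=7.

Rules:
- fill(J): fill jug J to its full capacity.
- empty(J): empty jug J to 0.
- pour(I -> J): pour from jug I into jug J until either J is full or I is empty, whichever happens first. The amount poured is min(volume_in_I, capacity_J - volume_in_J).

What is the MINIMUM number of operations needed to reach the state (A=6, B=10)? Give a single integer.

BFS from (A=3, B=7). One shortest path:
  1. pour(A -> B) -> (A=0 B=10)
  2. fill(A) -> (A=6 B=10)
Reached target in 2 moves.

Answer: 2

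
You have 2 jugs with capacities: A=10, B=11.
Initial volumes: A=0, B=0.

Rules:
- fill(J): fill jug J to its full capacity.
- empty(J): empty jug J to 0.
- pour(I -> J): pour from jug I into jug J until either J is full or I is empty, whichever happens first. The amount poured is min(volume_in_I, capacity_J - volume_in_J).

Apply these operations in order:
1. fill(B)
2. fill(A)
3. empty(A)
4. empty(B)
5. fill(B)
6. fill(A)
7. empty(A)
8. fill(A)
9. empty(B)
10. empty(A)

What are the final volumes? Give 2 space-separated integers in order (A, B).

Step 1: fill(B) -> (A=0 B=11)
Step 2: fill(A) -> (A=10 B=11)
Step 3: empty(A) -> (A=0 B=11)
Step 4: empty(B) -> (A=0 B=0)
Step 5: fill(B) -> (A=0 B=11)
Step 6: fill(A) -> (A=10 B=11)
Step 7: empty(A) -> (A=0 B=11)
Step 8: fill(A) -> (A=10 B=11)
Step 9: empty(B) -> (A=10 B=0)
Step 10: empty(A) -> (A=0 B=0)

Answer: 0 0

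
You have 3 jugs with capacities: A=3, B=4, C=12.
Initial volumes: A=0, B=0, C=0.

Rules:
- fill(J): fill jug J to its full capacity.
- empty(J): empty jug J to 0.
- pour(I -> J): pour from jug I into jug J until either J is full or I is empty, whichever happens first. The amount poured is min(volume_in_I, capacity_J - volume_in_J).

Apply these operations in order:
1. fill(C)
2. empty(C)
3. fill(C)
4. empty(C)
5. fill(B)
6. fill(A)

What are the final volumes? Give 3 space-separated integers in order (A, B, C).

Step 1: fill(C) -> (A=0 B=0 C=12)
Step 2: empty(C) -> (A=0 B=0 C=0)
Step 3: fill(C) -> (A=0 B=0 C=12)
Step 4: empty(C) -> (A=0 B=0 C=0)
Step 5: fill(B) -> (A=0 B=4 C=0)
Step 6: fill(A) -> (A=3 B=4 C=0)

Answer: 3 4 0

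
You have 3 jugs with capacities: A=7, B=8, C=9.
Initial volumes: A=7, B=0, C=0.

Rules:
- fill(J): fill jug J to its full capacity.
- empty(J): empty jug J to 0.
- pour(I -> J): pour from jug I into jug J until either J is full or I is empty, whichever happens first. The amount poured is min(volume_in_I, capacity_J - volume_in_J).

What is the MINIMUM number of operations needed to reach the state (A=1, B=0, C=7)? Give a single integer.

Answer: 5

Derivation:
BFS from (A=7, B=0, C=0). One shortest path:
  1. empty(A) -> (A=0 B=0 C=0)
  2. fill(B) -> (A=0 B=8 C=0)
  3. pour(B -> A) -> (A=7 B=1 C=0)
  4. pour(A -> C) -> (A=0 B=1 C=7)
  5. pour(B -> A) -> (A=1 B=0 C=7)
Reached target in 5 moves.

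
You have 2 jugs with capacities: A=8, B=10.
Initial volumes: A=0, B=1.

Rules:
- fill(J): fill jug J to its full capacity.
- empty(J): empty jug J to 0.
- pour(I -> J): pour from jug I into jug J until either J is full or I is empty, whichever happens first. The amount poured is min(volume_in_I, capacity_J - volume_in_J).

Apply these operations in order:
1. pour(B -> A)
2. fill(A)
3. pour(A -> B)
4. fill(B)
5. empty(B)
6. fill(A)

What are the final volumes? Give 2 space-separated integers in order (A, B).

Answer: 8 0

Derivation:
Step 1: pour(B -> A) -> (A=1 B=0)
Step 2: fill(A) -> (A=8 B=0)
Step 3: pour(A -> B) -> (A=0 B=8)
Step 4: fill(B) -> (A=0 B=10)
Step 5: empty(B) -> (A=0 B=0)
Step 6: fill(A) -> (A=8 B=0)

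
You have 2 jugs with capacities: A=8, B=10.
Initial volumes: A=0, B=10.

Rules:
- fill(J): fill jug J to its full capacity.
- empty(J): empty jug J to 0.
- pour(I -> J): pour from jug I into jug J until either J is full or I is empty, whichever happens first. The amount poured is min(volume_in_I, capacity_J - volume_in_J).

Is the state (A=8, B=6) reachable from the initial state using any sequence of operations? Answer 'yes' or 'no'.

BFS from (A=0, B=10):
  1. fill(A) -> (A=8 B=10)
  2. empty(B) -> (A=8 B=0)
  3. pour(A -> B) -> (A=0 B=8)
  4. fill(A) -> (A=8 B=8)
  5. pour(A -> B) -> (A=6 B=10)
  6. empty(B) -> (A=6 B=0)
  7. pour(A -> B) -> (A=0 B=6)
  8. fill(A) -> (A=8 B=6)
Target reached → yes.

Answer: yes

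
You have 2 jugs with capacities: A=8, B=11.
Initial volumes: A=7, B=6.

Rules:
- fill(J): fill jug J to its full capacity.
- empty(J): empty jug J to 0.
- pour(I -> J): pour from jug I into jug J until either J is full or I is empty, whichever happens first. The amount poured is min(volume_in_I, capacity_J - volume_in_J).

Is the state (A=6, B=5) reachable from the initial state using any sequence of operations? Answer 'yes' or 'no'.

BFS explored all 39 reachable states.
Reachable set includes: (0,0), (0,1), (0,2), (0,3), (0,4), (0,5), (0,6), (0,7), (0,8), (0,9), (0,10), (0,11) ...
Target (A=6, B=5) not in reachable set → no.

Answer: no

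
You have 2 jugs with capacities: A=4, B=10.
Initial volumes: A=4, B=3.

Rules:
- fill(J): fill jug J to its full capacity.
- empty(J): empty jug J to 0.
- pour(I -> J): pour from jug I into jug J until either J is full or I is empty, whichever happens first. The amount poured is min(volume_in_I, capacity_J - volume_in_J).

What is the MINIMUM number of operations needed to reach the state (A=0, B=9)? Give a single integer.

Answer: 5

Derivation:
BFS from (A=4, B=3). One shortest path:
  1. empty(A) -> (A=0 B=3)
  2. pour(B -> A) -> (A=3 B=0)
  3. fill(B) -> (A=3 B=10)
  4. pour(B -> A) -> (A=4 B=9)
  5. empty(A) -> (A=0 B=9)
Reached target in 5 moves.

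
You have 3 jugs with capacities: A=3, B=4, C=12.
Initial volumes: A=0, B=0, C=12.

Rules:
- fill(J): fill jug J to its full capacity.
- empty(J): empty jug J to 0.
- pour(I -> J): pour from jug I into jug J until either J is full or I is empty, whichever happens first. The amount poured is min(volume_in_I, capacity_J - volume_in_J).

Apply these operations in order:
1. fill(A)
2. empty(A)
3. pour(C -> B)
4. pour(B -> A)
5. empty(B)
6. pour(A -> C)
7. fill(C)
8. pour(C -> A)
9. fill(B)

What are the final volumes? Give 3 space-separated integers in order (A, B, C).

Answer: 3 4 9

Derivation:
Step 1: fill(A) -> (A=3 B=0 C=12)
Step 2: empty(A) -> (A=0 B=0 C=12)
Step 3: pour(C -> B) -> (A=0 B=4 C=8)
Step 4: pour(B -> A) -> (A=3 B=1 C=8)
Step 5: empty(B) -> (A=3 B=0 C=8)
Step 6: pour(A -> C) -> (A=0 B=0 C=11)
Step 7: fill(C) -> (A=0 B=0 C=12)
Step 8: pour(C -> A) -> (A=3 B=0 C=9)
Step 9: fill(B) -> (A=3 B=4 C=9)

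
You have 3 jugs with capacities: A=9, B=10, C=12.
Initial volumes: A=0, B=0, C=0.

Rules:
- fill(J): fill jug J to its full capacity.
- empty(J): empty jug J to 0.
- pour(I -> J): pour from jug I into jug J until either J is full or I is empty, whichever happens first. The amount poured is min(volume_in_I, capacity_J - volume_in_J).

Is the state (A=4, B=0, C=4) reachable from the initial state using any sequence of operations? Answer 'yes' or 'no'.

Answer: yes

Derivation:
BFS from (A=0, B=0, C=0):
  1. fill(A) -> (A=9 B=0 C=0)
  2. fill(B) -> (A=9 B=10 C=0)
  3. pour(B -> C) -> (A=9 B=0 C=10)
  4. pour(A -> C) -> (A=7 B=0 C=12)
  5. pour(C -> B) -> (A=7 B=10 C=2)
  6. empty(B) -> (A=7 B=0 C=2)
  7. pour(C -> B) -> (A=7 B=2 C=0)
  8. pour(A -> C) -> (A=0 B=2 C=7)
  9. fill(A) -> (A=9 B=2 C=7)
  10. pour(A -> C) -> (A=4 B=2 C=12)
  11. pour(C -> B) -> (A=4 B=10 C=4)
  12. empty(B) -> (A=4 B=0 C=4)
Target reached → yes.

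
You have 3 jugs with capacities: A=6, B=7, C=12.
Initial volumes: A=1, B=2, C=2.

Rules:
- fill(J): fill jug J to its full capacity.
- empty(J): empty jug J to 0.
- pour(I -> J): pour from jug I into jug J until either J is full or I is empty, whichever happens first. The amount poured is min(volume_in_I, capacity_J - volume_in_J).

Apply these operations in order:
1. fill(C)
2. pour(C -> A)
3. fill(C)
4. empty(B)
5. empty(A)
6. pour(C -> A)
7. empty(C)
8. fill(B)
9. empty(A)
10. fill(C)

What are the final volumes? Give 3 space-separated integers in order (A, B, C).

Answer: 0 7 12

Derivation:
Step 1: fill(C) -> (A=1 B=2 C=12)
Step 2: pour(C -> A) -> (A=6 B=2 C=7)
Step 3: fill(C) -> (A=6 B=2 C=12)
Step 4: empty(B) -> (A=6 B=0 C=12)
Step 5: empty(A) -> (A=0 B=0 C=12)
Step 6: pour(C -> A) -> (A=6 B=0 C=6)
Step 7: empty(C) -> (A=6 B=0 C=0)
Step 8: fill(B) -> (A=6 B=7 C=0)
Step 9: empty(A) -> (A=0 B=7 C=0)
Step 10: fill(C) -> (A=0 B=7 C=12)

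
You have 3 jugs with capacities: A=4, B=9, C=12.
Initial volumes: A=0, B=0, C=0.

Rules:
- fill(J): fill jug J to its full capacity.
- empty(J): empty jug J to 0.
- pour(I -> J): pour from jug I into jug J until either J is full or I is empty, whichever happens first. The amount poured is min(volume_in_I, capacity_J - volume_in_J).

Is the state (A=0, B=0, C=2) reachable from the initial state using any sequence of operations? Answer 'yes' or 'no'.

Answer: yes

Derivation:
BFS from (A=0, B=0, C=0):
  1. fill(B) -> (A=0 B=9 C=0)
  2. pour(B -> A) -> (A=4 B=5 C=0)
  3. empty(A) -> (A=0 B=5 C=0)
  4. pour(B -> C) -> (A=0 B=0 C=5)
  5. fill(B) -> (A=0 B=9 C=5)
  6. pour(B -> C) -> (A=0 B=2 C=12)
  7. empty(C) -> (A=0 B=2 C=0)
  8. pour(B -> C) -> (A=0 B=0 C=2)
Target reached → yes.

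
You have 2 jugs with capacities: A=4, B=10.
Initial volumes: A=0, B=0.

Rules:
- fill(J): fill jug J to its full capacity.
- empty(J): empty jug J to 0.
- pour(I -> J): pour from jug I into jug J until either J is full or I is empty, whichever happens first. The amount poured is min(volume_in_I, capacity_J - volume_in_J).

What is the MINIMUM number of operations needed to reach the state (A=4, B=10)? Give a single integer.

Answer: 2

Derivation:
BFS from (A=0, B=0). One shortest path:
  1. fill(A) -> (A=4 B=0)
  2. fill(B) -> (A=4 B=10)
Reached target in 2 moves.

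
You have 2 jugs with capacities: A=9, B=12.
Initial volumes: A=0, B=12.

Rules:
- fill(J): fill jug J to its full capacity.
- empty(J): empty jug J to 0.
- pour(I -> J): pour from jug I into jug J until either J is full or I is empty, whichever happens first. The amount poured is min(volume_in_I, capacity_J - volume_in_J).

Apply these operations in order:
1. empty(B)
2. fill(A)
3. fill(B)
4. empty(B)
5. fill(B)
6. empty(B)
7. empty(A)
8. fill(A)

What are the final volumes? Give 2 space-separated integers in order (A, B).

Answer: 9 0

Derivation:
Step 1: empty(B) -> (A=0 B=0)
Step 2: fill(A) -> (A=9 B=0)
Step 3: fill(B) -> (A=9 B=12)
Step 4: empty(B) -> (A=9 B=0)
Step 5: fill(B) -> (A=9 B=12)
Step 6: empty(B) -> (A=9 B=0)
Step 7: empty(A) -> (A=0 B=0)
Step 8: fill(A) -> (A=9 B=0)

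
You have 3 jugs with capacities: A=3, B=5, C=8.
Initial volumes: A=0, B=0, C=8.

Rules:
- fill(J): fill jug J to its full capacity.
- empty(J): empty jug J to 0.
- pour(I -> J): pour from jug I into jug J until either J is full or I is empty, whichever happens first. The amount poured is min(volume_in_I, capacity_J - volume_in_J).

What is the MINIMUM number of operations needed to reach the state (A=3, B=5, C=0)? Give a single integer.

Answer: 2

Derivation:
BFS from (A=0, B=0, C=8). One shortest path:
  1. pour(C -> A) -> (A=3 B=0 C=5)
  2. pour(C -> B) -> (A=3 B=5 C=0)
Reached target in 2 moves.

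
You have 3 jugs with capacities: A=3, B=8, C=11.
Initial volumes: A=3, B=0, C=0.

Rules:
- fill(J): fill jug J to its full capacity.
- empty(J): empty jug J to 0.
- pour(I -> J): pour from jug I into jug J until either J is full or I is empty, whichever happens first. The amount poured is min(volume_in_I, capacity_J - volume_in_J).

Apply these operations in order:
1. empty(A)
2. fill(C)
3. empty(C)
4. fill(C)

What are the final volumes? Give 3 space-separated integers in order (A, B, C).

Answer: 0 0 11

Derivation:
Step 1: empty(A) -> (A=0 B=0 C=0)
Step 2: fill(C) -> (A=0 B=0 C=11)
Step 3: empty(C) -> (A=0 B=0 C=0)
Step 4: fill(C) -> (A=0 B=0 C=11)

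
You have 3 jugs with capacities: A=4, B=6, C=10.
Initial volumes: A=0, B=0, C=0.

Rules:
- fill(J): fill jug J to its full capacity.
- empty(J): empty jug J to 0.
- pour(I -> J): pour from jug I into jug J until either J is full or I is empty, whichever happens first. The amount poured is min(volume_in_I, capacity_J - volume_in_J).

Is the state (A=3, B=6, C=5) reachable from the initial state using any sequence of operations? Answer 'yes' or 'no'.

BFS explored all 64 reachable states.
Reachable set includes: (0,0,0), (0,0,2), (0,0,4), (0,0,6), (0,0,8), (0,0,10), (0,2,0), (0,2,2), (0,2,4), (0,2,6), (0,2,8), (0,2,10) ...
Target (A=3, B=6, C=5) not in reachable set → no.

Answer: no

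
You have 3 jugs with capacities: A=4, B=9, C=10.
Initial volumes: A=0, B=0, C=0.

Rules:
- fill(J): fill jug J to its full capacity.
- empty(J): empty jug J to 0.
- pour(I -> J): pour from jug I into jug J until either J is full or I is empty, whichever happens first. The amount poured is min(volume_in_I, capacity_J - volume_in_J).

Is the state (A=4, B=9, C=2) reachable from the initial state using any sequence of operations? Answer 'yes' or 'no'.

BFS from (A=0, B=0, C=0):
  1. fill(B) -> (A=0 B=9 C=0)
  2. fill(C) -> (A=0 B=9 C=10)
  3. pour(C -> A) -> (A=4 B=9 C=6)
  4. empty(A) -> (A=0 B=9 C=6)
  5. pour(C -> A) -> (A=4 B=9 C=2)
Target reached → yes.

Answer: yes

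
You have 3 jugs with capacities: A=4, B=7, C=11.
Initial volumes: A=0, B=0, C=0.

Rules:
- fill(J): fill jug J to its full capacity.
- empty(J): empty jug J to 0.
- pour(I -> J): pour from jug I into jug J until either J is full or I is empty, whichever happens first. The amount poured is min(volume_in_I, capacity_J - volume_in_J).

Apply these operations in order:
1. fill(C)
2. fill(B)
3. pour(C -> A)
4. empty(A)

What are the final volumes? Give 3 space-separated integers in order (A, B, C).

Step 1: fill(C) -> (A=0 B=0 C=11)
Step 2: fill(B) -> (A=0 B=7 C=11)
Step 3: pour(C -> A) -> (A=4 B=7 C=7)
Step 4: empty(A) -> (A=0 B=7 C=7)

Answer: 0 7 7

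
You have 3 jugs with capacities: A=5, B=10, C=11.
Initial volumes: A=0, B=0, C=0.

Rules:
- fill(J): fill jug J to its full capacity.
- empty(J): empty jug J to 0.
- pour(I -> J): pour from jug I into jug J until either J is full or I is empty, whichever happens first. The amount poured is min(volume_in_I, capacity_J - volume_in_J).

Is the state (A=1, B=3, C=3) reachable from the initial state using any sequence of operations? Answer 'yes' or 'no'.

Answer: no

Derivation:
BFS explored all 432 reachable states.
Reachable set includes: (0,0,0), (0,0,1), (0,0,2), (0,0,3), (0,0,4), (0,0,5), (0,0,6), (0,0,7), (0,0,8), (0,0,9), (0,0,10), (0,0,11) ...
Target (A=1, B=3, C=3) not in reachable set → no.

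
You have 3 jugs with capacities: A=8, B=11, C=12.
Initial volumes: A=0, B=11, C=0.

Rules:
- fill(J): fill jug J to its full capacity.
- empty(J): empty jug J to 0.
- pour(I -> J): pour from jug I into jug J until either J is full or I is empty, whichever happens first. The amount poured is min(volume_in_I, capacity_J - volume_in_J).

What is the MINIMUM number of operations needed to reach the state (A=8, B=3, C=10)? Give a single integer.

Answer: 7

Derivation:
BFS from (A=0, B=11, C=0). One shortest path:
  1. pour(B -> C) -> (A=0 B=0 C=11)
  2. fill(B) -> (A=0 B=11 C=11)
  3. pour(B -> C) -> (A=0 B=10 C=12)
  4. empty(C) -> (A=0 B=10 C=0)
  5. pour(B -> C) -> (A=0 B=0 C=10)
  6. fill(B) -> (A=0 B=11 C=10)
  7. pour(B -> A) -> (A=8 B=3 C=10)
Reached target in 7 moves.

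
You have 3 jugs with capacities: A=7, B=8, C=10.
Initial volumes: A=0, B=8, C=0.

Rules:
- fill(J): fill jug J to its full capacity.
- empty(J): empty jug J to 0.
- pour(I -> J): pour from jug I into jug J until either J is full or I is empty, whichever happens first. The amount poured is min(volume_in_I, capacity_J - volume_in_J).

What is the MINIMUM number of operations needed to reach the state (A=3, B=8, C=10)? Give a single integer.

Answer: 5

Derivation:
BFS from (A=0, B=8, C=0). One shortest path:
  1. fill(C) -> (A=0 B=8 C=10)
  2. pour(C -> A) -> (A=7 B=8 C=3)
  3. empty(A) -> (A=0 B=8 C=3)
  4. pour(C -> A) -> (A=3 B=8 C=0)
  5. fill(C) -> (A=3 B=8 C=10)
Reached target in 5 moves.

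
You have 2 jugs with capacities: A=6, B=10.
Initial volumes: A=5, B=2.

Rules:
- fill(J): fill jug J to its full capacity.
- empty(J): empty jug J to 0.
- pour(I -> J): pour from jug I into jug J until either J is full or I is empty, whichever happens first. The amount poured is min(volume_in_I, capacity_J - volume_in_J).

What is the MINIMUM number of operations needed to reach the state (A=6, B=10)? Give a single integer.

Answer: 2

Derivation:
BFS from (A=5, B=2). One shortest path:
  1. fill(A) -> (A=6 B=2)
  2. fill(B) -> (A=6 B=10)
Reached target in 2 moves.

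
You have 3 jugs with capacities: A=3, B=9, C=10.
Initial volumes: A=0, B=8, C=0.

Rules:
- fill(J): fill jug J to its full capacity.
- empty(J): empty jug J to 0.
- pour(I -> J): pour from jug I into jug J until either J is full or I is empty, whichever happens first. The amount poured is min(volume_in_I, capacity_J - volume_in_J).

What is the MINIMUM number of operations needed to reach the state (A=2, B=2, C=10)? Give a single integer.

BFS from (A=0, B=8, C=0). One shortest path:
  1. fill(A) -> (A=3 B=8 C=0)
  2. pour(A -> C) -> (A=0 B=8 C=3)
  3. fill(A) -> (A=3 B=8 C=3)
  4. pour(A -> B) -> (A=2 B=9 C=3)
  5. pour(B -> C) -> (A=2 B=2 C=10)
Reached target in 5 moves.

Answer: 5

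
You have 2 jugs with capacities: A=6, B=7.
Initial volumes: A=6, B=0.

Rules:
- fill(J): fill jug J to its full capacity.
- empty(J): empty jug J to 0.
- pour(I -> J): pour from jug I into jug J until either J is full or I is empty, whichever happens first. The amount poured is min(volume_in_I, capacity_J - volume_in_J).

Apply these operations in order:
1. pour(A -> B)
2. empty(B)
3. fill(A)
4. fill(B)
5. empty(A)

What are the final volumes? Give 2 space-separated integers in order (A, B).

Answer: 0 7

Derivation:
Step 1: pour(A -> B) -> (A=0 B=6)
Step 2: empty(B) -> (A=0 B=0)
Step 3: fill(A) -> (A=6 B=0)
Step 4: fill(B) -> (A=6 B=7)
Step 5: empty(A) -> (A=0 B=7)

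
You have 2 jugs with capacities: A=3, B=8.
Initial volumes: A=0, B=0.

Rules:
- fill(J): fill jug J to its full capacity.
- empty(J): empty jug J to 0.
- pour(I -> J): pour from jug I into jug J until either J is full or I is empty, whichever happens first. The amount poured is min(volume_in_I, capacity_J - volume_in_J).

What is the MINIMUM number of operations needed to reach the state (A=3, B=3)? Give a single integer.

Answer: 3

Derivation:
BFS from (A=0, B=0). One shortest path:
  1. fill(A) -> (A=3 B=0)
  2. pour(A -> B) -> (A=0 B=3)
  3. fill(A) -> (A=3 B=3)
Reached target in 3 moves.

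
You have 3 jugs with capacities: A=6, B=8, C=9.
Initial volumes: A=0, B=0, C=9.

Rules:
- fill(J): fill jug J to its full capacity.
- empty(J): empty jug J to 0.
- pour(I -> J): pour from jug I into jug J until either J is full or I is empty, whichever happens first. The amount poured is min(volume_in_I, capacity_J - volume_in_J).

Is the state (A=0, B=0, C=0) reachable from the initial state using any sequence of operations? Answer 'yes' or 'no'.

Answer: yes

Derivation:
BFS from (A=0, B=0, C=9):
  1. empty(C) -> (A=0 B=0 C=0)
Target reached → yes.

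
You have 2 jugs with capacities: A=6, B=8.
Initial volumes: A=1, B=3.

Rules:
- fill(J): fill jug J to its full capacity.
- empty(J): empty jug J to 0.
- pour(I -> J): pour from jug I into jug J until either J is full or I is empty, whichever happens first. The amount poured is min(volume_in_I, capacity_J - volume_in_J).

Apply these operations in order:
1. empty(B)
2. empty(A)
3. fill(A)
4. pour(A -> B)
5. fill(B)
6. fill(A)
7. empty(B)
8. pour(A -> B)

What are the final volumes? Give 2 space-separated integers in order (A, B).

Step 1: empty(B) -> (A=1 B=0)
Step 2: empty(A) -> (A=0 B=0)
Step 3: fill(A) -> (A=6 B=0)
Step 4: pour(A -> B) -> (A=0 B=6)
Step 5: fill(B) -> (A=0 B=8)
Step 6: fill(A) -> (A=6 B=8)
Step 7: empty(B) -> (A=6 B=0)
Step 8: pour(A -> B) -> (A=0 B=6)

Answer: 0 6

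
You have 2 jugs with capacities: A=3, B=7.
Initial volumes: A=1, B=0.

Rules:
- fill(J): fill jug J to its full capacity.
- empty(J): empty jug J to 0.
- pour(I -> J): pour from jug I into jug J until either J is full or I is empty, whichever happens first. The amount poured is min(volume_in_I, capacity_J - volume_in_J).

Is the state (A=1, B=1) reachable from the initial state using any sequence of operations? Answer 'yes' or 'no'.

BFS explored all 20 reachable states.
Reachable set includes: (0,0), (0,1), (0,2), (0,3), (0,4), (0,5), (0,6), (0,7), (1,0), (1,7), (2,0), (2,7) ...
Target (A=1, B=1) not in reachable set → no.

Answer: no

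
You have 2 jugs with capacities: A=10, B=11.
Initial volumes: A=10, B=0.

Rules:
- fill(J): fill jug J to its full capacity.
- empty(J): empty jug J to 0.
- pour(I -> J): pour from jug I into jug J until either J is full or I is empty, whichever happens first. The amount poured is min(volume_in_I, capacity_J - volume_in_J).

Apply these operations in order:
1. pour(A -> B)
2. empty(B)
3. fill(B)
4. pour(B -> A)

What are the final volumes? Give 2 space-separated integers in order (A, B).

Answer: 10 1

Derivation:
Step 1: pour(A -> B) -> (A=0 B=10)
Step 2: empty(B) -> (A=0 B=0)
Step 3: fill(B) -> (A=0 B=11)
Step 4: pour(B -> A) -> (A=10 B=1)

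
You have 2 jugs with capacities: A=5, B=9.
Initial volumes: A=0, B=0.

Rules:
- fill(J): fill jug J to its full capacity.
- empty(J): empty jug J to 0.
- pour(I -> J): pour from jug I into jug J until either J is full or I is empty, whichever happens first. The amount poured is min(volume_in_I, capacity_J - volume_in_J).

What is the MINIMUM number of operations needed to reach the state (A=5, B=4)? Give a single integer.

Answer: 2

Derivation:
BFS from (A=0, B=0). One shortest path:
  1. fill(B) -> (A=0 B=9)
  2. pour(B -> A) -> (A=5 B=4)
Reached target in 2 moves.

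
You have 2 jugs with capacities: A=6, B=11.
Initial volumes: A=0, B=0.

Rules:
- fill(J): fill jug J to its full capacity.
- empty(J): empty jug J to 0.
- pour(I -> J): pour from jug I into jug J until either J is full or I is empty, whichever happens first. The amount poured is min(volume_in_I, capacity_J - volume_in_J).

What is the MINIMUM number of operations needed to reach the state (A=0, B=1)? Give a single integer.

Answer: 6

Derivation:
BFS from (A=0, B=0). One shortest path:
  1. fill(A) -> (A=6 B=0)
  2. pour(A -> B) -> (A=0 B=6)
  3. fill(A) -> (A=6 B=6)
  4. pour(A -> B) -> (A=1 B=11)
  5. empty(B) -> (A=1 B=0)
  6. pour(A -> B) -> (A=0 B=1)
Reached target in 6 moves.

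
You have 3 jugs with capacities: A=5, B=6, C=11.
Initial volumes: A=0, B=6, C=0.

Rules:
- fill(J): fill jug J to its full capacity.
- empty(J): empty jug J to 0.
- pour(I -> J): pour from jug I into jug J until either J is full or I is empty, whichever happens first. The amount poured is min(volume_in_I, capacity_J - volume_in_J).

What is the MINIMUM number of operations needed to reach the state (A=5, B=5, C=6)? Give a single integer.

Answer: 4

Derivation:
BFS from (A=0, B=6, C=0). One shortest path:
  1. fill(A) -> (A=5 B=6 C=0)
  2. pour(B -> C) -> (A=5 B=0 C=6)
  3. pour(A -> B) -> (A=0 B=5 C=6)
  4. fill(A) -> (A=5 B=5 C=6)
Reached target in 4 moves.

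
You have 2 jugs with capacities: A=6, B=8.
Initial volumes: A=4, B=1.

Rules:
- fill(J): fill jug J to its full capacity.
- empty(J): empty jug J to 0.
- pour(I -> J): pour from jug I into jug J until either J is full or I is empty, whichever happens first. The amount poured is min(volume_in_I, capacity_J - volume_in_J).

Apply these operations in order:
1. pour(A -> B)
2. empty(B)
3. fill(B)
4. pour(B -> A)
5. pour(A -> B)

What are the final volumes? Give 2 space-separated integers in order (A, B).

Answer: 0 8

Derivation:
Step 1: pour(A -> B) -> (A=0 B=5)
Step 2: empty(B) -> (A=0 B=0)
Step 3: fill(B) -> (A=0 B=8)
Step 4: pour(B -> A) -> (A=6 B=2)
Step 5: pour(A -> B) -> (A=0 B=8)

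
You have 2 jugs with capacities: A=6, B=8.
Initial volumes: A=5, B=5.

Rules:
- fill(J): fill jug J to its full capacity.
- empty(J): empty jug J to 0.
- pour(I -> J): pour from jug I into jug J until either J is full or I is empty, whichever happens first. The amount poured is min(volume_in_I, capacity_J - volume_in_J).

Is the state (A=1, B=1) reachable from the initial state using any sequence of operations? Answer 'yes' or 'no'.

BFS explored all 29 reachable states.
Reachable set includes: (0,0), (0,1), (0,2), (0,3), (0,4), (0,5), (0,6), (0,7), (0,8), (1,0), (1,8), (2,0) ...
Target (A=1, B=1) not in reachable set → no.

Answer: no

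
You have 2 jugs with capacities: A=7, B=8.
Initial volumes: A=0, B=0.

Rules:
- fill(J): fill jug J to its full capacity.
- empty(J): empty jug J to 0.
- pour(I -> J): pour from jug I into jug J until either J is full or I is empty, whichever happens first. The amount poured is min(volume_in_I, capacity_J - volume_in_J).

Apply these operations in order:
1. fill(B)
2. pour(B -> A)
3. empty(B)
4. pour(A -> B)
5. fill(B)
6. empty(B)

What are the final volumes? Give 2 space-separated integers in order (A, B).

Answer: 0 0

Derivation:
Step 1: fill(B) -> (A=0 B=8)
Step 2: pour(B -> A) -> (A=7 B=1)
Step 3: empty(B) -> (A=7 B=0)
Step 4: pour(A -> B) -> (A=0 B=7)
Step 5: fill(B) -> (A=0 B=8)
Step 6: empty(B) -> (A=0 B=0)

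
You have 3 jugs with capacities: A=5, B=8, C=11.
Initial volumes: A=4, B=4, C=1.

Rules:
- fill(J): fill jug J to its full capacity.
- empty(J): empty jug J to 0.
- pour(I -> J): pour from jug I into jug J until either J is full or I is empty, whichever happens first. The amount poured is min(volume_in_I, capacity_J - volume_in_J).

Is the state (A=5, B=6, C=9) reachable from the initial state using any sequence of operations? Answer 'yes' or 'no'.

Answer: yes

Derivation:
BFS from (A=4, B=4, C=1):
  1. pour(B -> A) -> (A=5 B=3 C=1)
  2. pour(A -> C) -> (A=0 B=3 C=6)
  3. pour(B -> A) -> (A=3 B=0 C=6)
  4. pour(C -> B) -> (A=3 B=6 C=0)
  5. fill(C) -> (A=3 B=6 C=11)
  6. pour(C -> A) -> (A=5 B=6 C=9)
Target reached → yes.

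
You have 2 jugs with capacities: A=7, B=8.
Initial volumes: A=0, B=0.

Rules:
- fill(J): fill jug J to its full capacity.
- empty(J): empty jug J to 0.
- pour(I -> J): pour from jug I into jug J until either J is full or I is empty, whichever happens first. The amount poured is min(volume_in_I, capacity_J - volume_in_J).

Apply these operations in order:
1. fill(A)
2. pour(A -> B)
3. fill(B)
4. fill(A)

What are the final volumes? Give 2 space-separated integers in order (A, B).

Step 1: fill(A) -> (A=7 B=0)
Step 2: pour(A -> B) -> (A=0 B=7)
Step 3: fill(B) -> (A=0 B=8)
Step 4: fill(A) -> (A=7 B=8)

Answer: 7 8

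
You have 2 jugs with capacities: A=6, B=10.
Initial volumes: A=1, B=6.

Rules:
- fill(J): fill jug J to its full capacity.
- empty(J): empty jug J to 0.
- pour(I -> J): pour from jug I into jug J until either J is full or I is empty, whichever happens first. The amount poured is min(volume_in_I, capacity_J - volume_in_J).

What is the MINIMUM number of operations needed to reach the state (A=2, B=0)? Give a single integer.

Answer: 3

Derivation:
BFS from (A=1, B=6). One shortest path:
  1. fill(A) -> (A=6 B=6)
  2. pour(A -> B) -> (A=2 B=10)
  3. empty(B) -> (A=2 B=0)
Reached target in 3 moves.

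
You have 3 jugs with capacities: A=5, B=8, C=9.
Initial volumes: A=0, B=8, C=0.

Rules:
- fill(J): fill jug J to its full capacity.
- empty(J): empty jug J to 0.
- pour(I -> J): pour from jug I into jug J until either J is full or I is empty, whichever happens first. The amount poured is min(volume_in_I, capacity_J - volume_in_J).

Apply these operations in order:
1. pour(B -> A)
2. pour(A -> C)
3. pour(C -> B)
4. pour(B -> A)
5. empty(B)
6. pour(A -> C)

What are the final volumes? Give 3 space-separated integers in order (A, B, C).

Answer: 0 0 5

Derivation:
Step 1: pour(B -> A) -> (A=5 B=3 C=0)
Step 2: pour(A -> C) -> (A=0 B=3 C=5)
Step 3: pour(C -> B) -> (A=0 B=8 C=0)
Step 4: pour(B -> A) -> (A=5 B=3 C=0)
Step 5: empty(B) -> (A=5 B=0 C=0)
Step 6: pour(A -> C) -> (A=0 B=0 C=5)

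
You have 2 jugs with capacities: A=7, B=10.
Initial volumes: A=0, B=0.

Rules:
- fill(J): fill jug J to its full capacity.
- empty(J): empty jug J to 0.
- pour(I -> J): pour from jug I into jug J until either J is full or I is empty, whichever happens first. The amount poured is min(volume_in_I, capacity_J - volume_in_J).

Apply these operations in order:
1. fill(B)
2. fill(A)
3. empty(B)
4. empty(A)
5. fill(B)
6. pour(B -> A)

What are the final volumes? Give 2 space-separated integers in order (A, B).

Step 1: fill(B) -> (A=0 B=10)
Step 2: fill(A) -> (A=7 B=10)
Step 3: empty(B) -> (A=7 B=0)
Step 4: empty(A) -> (A=0 B=0)
Step 5: fill(B) -> (A=0 B=10)
Step 6: pour(B -> A) -> (A=7 B=3)

Answer: 7 3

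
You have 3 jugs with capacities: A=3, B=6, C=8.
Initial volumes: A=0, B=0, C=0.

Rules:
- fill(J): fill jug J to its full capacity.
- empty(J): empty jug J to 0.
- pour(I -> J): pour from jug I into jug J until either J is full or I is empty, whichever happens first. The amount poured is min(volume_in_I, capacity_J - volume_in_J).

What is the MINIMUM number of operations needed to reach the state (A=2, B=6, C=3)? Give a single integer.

Answer: 6

Derivation:
BFS from (A=0, B=0, C=0). One shortest path:
  1. fill(C) -> (A=0 B=0 C=8)
  2. pour(C -> A) -> (A=3 B=0 C=5)
  3. pour(C -> B) -> (A=3 B=5 C=0)
  4. pour(A -> C) -> (A=0 B=5 C=3)
  5. fill(A) -> (A=3 B=5 C=3)
  6. pour(A -> B) -> (A=2 B=6 C=3)
Reached target in 6 moves.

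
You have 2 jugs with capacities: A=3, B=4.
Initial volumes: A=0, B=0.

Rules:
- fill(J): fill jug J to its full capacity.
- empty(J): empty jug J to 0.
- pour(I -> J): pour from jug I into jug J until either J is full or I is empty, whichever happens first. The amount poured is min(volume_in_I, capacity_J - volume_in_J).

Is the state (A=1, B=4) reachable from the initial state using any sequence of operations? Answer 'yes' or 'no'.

BFS from (A=0, B=0):
  1. fill(B) -> (A=0 B=4)
  2. pour(B -> A) -> (A=3 B=1)
  3. empty(A) -> (A=0 B=1)
  4. pour(B -> A) -> (A=1 B=0)
  5. fill(B) -> (A=1 B=4)
Target reached → yes.

Answer: yes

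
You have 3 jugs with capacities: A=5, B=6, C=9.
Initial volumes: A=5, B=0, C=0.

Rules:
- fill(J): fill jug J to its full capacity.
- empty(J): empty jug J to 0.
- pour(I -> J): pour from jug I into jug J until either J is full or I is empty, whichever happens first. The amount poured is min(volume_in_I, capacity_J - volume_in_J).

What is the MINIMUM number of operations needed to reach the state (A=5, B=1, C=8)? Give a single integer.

BFS from (A=5, B=0, C=0). One shortest path:
  1. fill(C) -> (A=5 B=0 C=9)
  2. pour(A -> B) -> (A=0 B=5 C=9)
  3. pour(C -> B) -> (A=0 B=6 C=8)
  4. pour(B -> A) -> (A=5 B=1 C=8)
Reached target in 4 moves.

Answer: 4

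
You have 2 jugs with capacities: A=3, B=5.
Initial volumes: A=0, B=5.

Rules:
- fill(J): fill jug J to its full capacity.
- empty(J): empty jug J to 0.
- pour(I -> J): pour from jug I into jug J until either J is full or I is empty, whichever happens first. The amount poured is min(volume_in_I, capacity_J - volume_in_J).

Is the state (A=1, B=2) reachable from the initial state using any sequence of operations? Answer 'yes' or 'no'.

Answer: no

Derivation:
BFS explored all 16 reachable states.
Reachable set includes: (0,0), (0,1), (0,2), (0,3), (0,4), (0,5), (1,0), (1,5), (2,0), (2,5), (3,0), (3,1) ...
Target (A=1, B=2) not in reachable set → no.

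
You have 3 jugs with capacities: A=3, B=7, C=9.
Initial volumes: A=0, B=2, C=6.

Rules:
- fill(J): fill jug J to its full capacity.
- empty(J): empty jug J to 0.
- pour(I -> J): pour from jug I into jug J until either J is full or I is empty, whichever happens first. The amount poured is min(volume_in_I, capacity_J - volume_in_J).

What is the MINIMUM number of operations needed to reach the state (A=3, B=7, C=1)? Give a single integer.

BFS from (A=0, B=2, C=6). One shortest path:
  1. fill(A) -> (A=3 B=2 C=6)
  2. pour(C -> B) -> (A=3 B=7 C=1)
Reached target in 2 moves.

Answer: 2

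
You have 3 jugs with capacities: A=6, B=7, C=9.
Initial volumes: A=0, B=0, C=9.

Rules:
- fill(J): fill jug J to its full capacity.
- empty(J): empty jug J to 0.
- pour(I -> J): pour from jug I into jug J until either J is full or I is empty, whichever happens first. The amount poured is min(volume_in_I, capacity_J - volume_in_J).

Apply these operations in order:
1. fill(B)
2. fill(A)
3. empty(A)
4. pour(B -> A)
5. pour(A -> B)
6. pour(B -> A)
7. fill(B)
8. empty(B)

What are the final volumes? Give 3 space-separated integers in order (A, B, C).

Step 1: fill(B) -> (A=0 B=7 C=9)
Step 2: fill(A) -> (A=6 B=7 C=9)
Step 3: empty(A) -> (A=0 B=7 C=9)
Step 4: pour(B -> A) -> (A=6 B=1 C=9)
Step 5: pour(A -> B) -> (A=0 B=7 C=9)
Step 6: pour(B -> A) -> (A=6 B=1 C=9)
Step 7: fill(B) -> (A=6 B=7 C=9)
Step 8: empty(B) -> (A=6 B=0 C=9)

Answer: 6 0 9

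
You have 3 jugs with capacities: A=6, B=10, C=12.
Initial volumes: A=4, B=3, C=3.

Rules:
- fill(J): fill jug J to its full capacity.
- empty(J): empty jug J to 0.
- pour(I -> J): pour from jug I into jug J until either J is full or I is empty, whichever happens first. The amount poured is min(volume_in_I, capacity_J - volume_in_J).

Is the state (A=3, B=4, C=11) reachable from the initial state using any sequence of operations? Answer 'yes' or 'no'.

BFS explored all 507 reachable states.
Reachable set includes: (0,0,0), (0,0,1), (0,0,2), (0,0,3), (0,0,4), (0,0,5), (0,0,6), (0,0,7), (0,0,8), (0,0,9), (0,0,10), (0,0,11) ...
Target (A=3, B=4, C=11) not in reachable set → no.

Answer: no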